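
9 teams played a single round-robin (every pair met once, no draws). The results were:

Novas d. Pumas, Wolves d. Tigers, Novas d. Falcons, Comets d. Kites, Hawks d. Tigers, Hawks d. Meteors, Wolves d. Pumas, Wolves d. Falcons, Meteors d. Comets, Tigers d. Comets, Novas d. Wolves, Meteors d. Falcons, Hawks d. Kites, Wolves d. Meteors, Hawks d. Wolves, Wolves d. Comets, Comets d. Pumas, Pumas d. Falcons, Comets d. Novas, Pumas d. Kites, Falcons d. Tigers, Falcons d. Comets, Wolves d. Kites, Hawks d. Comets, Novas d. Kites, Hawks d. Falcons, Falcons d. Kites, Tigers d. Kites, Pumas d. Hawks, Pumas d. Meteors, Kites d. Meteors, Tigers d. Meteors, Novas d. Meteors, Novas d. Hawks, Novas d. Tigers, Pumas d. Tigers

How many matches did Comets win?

3

Comets' results: beat Novas, Kites, Pumas; lost to Wolves, Hawks, Falcons, Tigers, Meteors.
That is 3 wins.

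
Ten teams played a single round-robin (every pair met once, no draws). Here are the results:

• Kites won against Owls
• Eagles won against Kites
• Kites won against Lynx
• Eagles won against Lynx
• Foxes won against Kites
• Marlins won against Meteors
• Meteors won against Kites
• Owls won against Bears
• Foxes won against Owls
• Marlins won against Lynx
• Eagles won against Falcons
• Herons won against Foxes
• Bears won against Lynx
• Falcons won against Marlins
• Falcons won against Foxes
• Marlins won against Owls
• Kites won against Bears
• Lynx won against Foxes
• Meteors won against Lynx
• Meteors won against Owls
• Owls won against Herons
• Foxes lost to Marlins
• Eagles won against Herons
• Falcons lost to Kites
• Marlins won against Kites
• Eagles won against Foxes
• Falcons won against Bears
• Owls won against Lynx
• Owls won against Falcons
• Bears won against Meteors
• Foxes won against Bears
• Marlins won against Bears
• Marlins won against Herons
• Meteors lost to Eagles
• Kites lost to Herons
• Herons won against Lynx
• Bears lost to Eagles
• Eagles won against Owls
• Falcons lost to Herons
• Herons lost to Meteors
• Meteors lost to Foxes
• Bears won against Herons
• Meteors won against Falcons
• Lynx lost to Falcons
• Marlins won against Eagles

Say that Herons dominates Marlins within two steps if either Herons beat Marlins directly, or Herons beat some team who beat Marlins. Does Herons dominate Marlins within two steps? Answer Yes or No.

Herons did not beat Marlins directly.
Herons beat Lynx, Foxes, Kites, Falcons. Of those, Falcons beat Marlins.

Yes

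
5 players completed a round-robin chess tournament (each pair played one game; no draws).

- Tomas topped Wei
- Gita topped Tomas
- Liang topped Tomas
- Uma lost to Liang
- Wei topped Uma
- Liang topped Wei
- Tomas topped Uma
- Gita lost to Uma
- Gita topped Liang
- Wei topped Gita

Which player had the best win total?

Liang

Win totals: Gita 2, Wei 2, Tomas 2, Liang 3, Uma 1.
Liang leads with 3 wins (next highest: 2).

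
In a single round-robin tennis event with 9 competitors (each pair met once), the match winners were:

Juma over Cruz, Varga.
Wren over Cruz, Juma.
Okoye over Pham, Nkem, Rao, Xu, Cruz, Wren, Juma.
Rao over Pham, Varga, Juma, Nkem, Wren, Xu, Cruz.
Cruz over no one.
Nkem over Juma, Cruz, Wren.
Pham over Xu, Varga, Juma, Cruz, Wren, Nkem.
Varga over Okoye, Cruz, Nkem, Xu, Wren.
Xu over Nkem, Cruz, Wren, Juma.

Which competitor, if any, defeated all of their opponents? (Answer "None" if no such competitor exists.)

Highest win total is Rao with 7 (out of 8 possible).
Rao lost to Okoye, so no competitor went undefeated.

None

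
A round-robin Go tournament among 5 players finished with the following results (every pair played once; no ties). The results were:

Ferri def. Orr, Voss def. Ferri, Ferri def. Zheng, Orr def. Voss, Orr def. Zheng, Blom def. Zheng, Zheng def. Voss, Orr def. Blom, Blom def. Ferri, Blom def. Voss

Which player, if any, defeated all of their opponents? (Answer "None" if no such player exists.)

Highest win total is Orr with 3 (out of 4 possible).
Orr lost to Ferri, so no player went undefeated.

None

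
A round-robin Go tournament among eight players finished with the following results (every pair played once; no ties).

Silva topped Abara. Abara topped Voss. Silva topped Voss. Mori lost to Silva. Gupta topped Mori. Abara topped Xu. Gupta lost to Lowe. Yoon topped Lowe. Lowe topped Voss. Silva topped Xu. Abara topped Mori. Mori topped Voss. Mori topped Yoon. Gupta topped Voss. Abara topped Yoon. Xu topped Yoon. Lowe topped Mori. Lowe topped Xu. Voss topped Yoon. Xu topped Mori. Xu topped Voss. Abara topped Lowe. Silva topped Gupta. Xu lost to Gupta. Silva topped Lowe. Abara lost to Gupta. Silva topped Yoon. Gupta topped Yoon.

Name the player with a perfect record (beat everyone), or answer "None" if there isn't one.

Silva has 7 wins out of 7 opponents — a perfect record.

Silva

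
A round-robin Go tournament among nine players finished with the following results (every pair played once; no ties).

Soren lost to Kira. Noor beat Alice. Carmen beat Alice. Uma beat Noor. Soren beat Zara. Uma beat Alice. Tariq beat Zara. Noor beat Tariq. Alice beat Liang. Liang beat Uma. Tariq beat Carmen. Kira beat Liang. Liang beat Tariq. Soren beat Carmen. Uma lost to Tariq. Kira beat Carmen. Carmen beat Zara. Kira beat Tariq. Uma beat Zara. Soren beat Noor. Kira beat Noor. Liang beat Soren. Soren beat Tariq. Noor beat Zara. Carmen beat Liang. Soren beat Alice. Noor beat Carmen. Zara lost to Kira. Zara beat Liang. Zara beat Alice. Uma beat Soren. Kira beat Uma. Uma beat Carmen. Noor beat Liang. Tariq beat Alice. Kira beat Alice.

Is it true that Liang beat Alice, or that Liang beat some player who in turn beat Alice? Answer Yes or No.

Yes

Liang did not beat Alice directly.
Liang beat Soren, Uma, Tariq. Of those, Soren beat Alice.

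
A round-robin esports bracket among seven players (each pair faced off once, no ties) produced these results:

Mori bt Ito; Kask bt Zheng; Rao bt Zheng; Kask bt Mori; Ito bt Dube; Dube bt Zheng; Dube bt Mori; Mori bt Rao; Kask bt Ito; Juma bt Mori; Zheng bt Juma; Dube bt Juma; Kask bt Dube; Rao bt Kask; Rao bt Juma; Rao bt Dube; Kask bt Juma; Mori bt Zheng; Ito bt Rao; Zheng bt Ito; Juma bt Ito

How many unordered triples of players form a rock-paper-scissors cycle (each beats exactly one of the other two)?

10

Win totals: Mori 3, Zheng 2, Juma 2, Kask 5, Ito 2, Dube 3, Rao 4.
A player with w wins dominates both others in C(w,2) triples; summing gives 3 + 1 + 1 + 10 + 1 + 3 + 6 = 25 transitive triples.
Total triples C(7,3) = 35, so cyclic triples = 35 − 25 = 10.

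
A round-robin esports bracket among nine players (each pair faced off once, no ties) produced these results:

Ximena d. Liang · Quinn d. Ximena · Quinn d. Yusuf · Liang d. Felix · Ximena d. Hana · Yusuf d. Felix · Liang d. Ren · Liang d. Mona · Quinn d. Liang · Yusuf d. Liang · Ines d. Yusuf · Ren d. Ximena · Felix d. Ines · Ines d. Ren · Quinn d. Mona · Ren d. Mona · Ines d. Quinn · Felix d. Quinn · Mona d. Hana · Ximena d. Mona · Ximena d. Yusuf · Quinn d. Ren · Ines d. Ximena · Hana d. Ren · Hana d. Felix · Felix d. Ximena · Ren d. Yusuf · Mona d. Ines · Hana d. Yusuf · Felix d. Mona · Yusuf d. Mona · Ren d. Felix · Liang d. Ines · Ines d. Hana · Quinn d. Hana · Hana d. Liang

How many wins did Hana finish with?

4

Hana's results: beat Yusuf, Ren, Liang, Felix; lost to Ines, Quinn, Ximena, Mona.
That is 4 wins.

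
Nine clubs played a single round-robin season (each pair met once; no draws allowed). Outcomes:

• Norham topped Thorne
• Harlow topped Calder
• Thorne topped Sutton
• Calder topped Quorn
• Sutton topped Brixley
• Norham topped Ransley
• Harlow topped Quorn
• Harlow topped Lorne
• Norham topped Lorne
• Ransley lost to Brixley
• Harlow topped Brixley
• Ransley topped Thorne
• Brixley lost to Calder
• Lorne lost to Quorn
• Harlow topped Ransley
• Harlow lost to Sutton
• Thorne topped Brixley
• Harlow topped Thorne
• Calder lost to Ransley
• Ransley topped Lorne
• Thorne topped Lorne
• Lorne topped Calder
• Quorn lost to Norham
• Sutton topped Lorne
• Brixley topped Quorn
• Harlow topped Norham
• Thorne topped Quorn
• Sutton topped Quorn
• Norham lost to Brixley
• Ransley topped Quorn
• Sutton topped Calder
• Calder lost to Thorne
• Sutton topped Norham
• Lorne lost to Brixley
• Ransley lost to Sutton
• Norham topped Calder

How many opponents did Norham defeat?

5

Norham's results: beat Calder, Thorne, Ransley, Quorn, Lorne; lost to Brixley, Sutton, Harlow.
That is 5 wins.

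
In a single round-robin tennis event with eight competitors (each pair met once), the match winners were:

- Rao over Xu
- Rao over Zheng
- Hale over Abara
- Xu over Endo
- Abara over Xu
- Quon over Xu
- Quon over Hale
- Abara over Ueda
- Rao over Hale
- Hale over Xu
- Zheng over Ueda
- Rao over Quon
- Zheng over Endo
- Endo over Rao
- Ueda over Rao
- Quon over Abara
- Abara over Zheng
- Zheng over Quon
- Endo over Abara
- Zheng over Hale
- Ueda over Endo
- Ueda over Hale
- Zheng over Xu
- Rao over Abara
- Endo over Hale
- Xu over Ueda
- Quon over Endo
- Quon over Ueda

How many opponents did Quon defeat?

Quon's results: beat Endo, Xu, Abara, Hale, Ueda; lost to Zheng, Rao.
That is 5 wins.

5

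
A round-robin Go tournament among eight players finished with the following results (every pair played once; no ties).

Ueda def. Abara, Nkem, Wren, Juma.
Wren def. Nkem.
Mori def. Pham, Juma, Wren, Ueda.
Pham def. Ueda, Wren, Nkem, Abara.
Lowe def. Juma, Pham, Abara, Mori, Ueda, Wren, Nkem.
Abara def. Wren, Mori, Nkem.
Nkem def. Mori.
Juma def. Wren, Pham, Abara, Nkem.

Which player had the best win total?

Lowe

Win totals: Mori 4, Lowe 7, Wren 1, Juma 4, Ueda 4, Nkem 1, Pham 4, Abara 3.
Lowe leads with 7 wins (next highest: 4).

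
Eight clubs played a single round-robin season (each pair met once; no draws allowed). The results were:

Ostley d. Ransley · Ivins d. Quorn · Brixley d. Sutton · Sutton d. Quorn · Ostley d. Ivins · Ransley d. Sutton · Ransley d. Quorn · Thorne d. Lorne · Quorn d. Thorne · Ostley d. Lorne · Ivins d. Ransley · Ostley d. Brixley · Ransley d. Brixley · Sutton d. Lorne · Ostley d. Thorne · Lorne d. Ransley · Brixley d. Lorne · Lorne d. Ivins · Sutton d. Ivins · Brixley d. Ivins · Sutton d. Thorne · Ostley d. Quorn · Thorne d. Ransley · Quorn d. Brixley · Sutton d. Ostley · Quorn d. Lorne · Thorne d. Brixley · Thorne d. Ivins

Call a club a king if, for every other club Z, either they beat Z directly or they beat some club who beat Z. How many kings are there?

Ransley reaches everyone (king).
Sutton reaches everyone (king).
Quorn cannot reach Ostley in two steps.
Lorne cannot reach Ostley, Thorne in two steps.
Brixley reaches everyone (king).
Ostley reaches everyone (king).
Thorne cannot reach Ostley in two steps.
Ivins cannot reach Ostley in two steps.
Kings: Ransley, Sutton, Brixley, Ostley — 4.

4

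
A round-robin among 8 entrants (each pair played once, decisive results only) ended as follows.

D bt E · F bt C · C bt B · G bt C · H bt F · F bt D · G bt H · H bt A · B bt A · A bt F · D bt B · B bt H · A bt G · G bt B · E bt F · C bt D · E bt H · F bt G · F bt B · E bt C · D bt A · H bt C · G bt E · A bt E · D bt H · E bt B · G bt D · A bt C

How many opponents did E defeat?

E's results: beat B, C, F, H; lost to A, D, G.
That is 4 wins.

4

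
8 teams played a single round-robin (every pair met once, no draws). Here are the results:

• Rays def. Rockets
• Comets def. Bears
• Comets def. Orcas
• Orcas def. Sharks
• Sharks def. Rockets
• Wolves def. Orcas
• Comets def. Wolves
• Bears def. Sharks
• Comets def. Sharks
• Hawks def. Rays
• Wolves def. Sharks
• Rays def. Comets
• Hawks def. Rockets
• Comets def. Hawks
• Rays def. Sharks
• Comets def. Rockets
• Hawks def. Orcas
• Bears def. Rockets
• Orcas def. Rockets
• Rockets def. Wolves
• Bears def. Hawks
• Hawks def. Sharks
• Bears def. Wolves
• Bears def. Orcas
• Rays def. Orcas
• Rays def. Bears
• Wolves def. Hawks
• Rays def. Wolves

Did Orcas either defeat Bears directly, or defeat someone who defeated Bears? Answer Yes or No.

Orcas did not beat Bears directly.
Orcas beat Sharks, Rockets, but each of them lost to Bears. No two-step path.

No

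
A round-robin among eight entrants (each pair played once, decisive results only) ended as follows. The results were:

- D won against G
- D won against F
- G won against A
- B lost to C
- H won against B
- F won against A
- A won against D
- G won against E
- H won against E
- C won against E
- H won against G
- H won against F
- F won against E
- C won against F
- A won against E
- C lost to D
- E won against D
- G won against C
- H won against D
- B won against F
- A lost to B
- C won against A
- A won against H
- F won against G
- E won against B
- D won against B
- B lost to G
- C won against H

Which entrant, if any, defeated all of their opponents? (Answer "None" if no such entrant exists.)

None

Highest win total is H with 5 (out of 7 possible).
H lost to A, C, so no entrant went undefeated.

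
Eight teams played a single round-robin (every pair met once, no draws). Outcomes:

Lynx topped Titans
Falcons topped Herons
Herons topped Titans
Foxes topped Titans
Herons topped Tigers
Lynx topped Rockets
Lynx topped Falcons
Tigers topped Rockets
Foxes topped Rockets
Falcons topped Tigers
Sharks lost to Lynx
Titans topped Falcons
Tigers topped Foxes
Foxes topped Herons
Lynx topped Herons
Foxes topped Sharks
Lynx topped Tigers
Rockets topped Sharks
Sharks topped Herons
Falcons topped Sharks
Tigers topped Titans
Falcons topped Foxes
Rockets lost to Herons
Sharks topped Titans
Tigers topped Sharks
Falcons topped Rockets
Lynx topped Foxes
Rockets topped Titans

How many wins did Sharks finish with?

Sharks' results: beat Titans, Herons; lost to Tigers, Foxes, Lynx, Falcons, Rockets.
That is 2 wins.

2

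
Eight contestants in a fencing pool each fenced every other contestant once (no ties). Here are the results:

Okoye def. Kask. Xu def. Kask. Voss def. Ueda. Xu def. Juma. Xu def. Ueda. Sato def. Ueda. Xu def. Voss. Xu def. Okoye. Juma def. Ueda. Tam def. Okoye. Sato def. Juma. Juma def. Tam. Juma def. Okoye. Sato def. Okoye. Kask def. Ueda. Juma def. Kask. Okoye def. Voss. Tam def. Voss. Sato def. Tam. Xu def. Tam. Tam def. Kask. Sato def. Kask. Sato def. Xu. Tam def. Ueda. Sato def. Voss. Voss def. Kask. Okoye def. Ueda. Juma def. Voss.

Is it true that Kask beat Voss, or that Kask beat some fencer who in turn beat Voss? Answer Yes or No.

Kask did not beat Voss directly.
Kask beat Ueda, but each of them lost to Voss. No two-step path.

No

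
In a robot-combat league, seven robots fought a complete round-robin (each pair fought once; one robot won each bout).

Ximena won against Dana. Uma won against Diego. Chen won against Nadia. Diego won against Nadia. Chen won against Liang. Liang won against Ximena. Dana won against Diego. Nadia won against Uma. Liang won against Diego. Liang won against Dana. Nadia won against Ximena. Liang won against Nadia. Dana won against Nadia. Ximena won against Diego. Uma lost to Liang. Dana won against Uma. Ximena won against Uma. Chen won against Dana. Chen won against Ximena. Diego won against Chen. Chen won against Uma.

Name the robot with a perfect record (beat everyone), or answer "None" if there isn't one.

Highest win total is Liang with 5 (out of 6 possible).
Liang lost to Chen, so no robot went undefeated.

None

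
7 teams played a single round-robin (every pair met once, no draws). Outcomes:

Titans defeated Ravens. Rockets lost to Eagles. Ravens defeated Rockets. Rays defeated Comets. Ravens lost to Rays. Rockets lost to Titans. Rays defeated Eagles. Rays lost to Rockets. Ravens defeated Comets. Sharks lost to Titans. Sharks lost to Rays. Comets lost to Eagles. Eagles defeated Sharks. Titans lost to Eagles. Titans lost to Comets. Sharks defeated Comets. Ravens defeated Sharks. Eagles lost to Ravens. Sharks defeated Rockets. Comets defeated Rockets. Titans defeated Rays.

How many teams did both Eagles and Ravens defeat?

3

Eagles beat: Comets, Sharks, Titans, Rockets.
Ravens beat: Comets, Sharks, Eagles, Rockets.
Both beat: Comets, Sharks, Rockets — 3.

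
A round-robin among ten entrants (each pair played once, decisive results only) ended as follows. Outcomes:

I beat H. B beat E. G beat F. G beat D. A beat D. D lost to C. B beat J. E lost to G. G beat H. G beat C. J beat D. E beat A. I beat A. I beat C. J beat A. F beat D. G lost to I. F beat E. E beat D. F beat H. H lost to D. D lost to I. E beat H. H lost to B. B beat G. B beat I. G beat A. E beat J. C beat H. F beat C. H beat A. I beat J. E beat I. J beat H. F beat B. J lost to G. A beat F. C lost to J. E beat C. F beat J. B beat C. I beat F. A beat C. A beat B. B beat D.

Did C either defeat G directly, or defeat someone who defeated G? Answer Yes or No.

No

C did not beat G directly.
C beat D, H, but each of them lost to G. No two-step path.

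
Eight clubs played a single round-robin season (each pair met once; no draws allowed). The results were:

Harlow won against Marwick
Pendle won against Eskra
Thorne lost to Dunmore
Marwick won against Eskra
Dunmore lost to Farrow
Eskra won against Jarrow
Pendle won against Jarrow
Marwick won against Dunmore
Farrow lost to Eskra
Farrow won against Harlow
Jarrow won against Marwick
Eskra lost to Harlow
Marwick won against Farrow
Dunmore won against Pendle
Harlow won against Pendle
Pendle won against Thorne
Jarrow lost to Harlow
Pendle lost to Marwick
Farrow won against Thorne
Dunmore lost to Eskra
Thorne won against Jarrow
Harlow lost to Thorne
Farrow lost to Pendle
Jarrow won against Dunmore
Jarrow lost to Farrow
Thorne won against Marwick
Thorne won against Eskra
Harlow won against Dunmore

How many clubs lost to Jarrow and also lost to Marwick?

Jarrow beat: Marwick, Dunmore.
Marwick beat: Farrow, Pendle, Dunmore, Eskra.
Both beat: Dunmore — 1.

1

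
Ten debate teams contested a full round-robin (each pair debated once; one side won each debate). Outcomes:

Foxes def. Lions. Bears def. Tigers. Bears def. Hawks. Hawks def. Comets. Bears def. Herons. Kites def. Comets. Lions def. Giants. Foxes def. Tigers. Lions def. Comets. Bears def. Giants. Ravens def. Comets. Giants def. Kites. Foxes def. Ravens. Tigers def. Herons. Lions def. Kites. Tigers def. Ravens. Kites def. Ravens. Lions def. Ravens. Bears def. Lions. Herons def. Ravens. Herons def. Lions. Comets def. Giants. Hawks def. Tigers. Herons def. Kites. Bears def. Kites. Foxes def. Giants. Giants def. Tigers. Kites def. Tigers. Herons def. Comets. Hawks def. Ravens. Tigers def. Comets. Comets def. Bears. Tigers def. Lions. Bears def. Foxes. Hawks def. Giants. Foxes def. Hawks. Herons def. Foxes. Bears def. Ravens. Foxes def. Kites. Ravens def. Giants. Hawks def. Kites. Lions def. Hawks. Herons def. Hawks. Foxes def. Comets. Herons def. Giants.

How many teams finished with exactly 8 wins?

Win totals: Hawks 5, Lions 5, Kites 3, Comets 2, Bears 8, Foxes 7, Giants 2, Ravens 2, Herons 7, Tigers 4.
Exactly 8: Bears — 1 team.

1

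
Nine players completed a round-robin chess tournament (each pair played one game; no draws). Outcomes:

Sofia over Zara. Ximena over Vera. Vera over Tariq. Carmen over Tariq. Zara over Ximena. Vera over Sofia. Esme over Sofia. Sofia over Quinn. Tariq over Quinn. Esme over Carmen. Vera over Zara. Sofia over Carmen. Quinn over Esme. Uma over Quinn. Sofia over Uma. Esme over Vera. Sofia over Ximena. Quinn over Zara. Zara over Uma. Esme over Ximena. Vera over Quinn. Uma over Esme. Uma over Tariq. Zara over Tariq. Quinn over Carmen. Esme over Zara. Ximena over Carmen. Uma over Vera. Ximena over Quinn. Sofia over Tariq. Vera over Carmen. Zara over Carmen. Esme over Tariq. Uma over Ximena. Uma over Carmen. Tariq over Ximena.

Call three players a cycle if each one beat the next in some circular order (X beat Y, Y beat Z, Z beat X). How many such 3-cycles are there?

Win totals: Carmen 1, Vera 5, Zara 4, Esme 6, Quinn 3, Tariq 2, Uma 6, Sofia 6, Ximena 3.
A player with w wins dominates both others in C(w,2) triples; summing gives 0 + 10 + 6 + 15 + 3 + 1 + 15 + 15 + 3 = 68 transitive triples.
Total triples C(9,3) = 84, so cyclic triples = 84 − 68 = 16.

16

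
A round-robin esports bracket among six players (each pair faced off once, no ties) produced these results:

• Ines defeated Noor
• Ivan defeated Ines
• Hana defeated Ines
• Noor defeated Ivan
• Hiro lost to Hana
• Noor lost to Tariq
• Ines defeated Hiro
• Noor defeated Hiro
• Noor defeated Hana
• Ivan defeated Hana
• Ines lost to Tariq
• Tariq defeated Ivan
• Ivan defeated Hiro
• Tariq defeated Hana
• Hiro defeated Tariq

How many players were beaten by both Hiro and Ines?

Hiro beat: Tariq.
Ines beat: Noor, Hiro.
No one was beaten by both.

0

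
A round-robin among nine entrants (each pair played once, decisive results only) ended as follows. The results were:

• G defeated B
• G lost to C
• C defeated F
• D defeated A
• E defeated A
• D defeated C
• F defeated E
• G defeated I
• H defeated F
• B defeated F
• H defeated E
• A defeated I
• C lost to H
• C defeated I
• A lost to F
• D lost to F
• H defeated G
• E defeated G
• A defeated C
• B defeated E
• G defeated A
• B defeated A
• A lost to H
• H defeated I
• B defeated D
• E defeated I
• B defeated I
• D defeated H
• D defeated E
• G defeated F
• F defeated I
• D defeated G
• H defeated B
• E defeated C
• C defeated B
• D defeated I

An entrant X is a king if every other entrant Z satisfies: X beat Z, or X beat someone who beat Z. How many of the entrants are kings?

3

A cannot reach D, E, H in two steps.
B reaches everyone (king).
C cannot reach H in two steps.
D reaches everyone (king).
E cannot reach D, H in two steps.
F cannot reach B in two steps.
G cannot reach H in two steps.
H reaches everyone (king).
I cannot reach A, B, C, D, E, F, G, H in two steps.
Kings: B, D, H — 3.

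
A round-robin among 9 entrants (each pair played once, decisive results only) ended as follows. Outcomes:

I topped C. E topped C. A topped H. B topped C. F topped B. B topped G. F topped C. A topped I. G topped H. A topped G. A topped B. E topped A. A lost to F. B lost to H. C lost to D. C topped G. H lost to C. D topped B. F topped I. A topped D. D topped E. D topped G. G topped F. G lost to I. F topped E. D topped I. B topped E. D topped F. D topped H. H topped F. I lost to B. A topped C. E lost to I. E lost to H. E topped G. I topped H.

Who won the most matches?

Win totals: A 6, B 4, C 2, D 7, E 3, F 5, G 2, H 3, I 4.
D leads with 7 wins (next highest: 6).

D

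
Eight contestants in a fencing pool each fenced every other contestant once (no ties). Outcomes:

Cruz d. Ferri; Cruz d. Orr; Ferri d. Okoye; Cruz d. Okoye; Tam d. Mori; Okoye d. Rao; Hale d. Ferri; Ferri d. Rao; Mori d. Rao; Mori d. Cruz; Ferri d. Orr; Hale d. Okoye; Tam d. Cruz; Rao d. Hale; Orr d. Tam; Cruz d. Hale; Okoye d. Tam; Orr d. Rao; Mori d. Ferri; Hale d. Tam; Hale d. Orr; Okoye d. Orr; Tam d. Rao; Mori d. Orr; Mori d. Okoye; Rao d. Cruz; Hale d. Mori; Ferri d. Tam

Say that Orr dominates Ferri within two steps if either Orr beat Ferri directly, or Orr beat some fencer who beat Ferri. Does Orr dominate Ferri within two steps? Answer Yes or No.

Orr did not beat Ferri directly.
Orr beat Rao, Tam, but each of them lost to Ferri. No two-step path.

No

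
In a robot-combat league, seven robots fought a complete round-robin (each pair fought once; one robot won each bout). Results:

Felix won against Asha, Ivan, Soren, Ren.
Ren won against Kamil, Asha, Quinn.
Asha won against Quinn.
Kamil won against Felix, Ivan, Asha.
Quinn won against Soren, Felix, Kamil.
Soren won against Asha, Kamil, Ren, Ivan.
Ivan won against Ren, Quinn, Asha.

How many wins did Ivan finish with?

Ivan's results: beat Asha, Quinn, Ren; lost to Kamil, Felix, Soren.
That is 3 wins.

3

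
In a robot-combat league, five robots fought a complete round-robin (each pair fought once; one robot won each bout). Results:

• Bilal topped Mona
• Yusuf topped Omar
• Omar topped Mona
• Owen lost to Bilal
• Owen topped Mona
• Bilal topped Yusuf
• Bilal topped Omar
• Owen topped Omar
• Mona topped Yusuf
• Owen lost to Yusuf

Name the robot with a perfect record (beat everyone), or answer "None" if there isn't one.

Bilal has 4 wins out of 4 opponents — a perfect record.

Bilal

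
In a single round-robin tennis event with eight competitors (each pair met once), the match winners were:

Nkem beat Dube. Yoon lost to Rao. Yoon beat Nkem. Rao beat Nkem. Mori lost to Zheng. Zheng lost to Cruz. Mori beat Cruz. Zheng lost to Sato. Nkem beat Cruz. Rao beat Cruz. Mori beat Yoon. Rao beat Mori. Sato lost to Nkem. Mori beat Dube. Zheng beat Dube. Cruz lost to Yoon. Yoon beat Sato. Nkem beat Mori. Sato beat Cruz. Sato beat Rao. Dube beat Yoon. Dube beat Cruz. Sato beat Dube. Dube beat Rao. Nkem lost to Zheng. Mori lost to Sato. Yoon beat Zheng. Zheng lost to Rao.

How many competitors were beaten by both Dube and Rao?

2

Dube beat: Yoon, Rao, Cruz.
Rao beat: Zheng, Nkem, Yoon, Cruz, Mori.
Both beat: Yoon, Cruz — 2.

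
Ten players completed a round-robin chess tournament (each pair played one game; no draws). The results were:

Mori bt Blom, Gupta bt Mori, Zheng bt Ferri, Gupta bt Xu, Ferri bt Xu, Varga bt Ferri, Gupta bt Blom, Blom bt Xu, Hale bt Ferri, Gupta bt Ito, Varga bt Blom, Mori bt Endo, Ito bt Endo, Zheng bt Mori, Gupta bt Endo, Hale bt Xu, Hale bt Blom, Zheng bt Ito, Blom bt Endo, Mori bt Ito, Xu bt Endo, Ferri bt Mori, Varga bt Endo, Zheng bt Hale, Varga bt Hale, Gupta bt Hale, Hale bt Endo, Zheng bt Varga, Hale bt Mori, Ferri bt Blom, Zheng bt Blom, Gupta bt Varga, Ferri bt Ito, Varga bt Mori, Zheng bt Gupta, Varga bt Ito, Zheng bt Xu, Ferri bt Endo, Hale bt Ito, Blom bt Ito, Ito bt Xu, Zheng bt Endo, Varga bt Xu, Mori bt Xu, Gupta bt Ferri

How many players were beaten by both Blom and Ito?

2

Blom beat: Xu, Endo, Ito.
Ito beat: Xu, Endo.
Both beat: Xu, Endo — 2.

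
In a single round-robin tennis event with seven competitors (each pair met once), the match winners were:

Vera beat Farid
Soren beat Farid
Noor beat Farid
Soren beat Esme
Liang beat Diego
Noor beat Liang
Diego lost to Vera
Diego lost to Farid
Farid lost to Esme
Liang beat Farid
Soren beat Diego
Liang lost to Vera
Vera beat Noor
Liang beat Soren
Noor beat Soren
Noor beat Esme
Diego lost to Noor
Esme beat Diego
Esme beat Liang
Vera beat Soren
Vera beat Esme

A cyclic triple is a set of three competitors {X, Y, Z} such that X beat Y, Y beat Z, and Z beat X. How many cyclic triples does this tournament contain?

1

Win totals: Liang 3, Vera 6, Esme 3, Diego 0, Noor 5, Soren 3, Farid 1.
A competitor with w wins dominates both others in C(w,2) triples; summing gives 3 + 15 + 3 + 0 + 10 + 3 + 0 = 34 transitive triples.
Total triples C(7,3) = 35, so cyclic triples = 35 − 34 = 1.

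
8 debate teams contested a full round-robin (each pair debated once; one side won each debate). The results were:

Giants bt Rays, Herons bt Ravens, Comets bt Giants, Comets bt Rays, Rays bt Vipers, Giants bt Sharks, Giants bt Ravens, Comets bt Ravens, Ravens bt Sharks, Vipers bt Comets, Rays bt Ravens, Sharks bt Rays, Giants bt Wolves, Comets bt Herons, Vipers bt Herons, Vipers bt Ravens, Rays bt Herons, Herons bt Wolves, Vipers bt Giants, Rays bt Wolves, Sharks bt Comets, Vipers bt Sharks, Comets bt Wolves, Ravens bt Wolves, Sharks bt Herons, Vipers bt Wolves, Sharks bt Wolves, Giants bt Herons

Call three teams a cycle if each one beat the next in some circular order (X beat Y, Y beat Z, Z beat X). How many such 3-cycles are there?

7

Win totals: Wolves 0, Comets 5, Giants 5, Herons 2, Rays 4, Vipers 6, Ravens 2, Sharks 4.
A team with w wins dominates both others in C(w,2) triples; summing gives 0 + 10 + 10 + 1 + 6 + 15 + 1 + 6 = 49 transitive triples.
Total triples C(8,3) = 56, so cyclic triples = 56 − 49 = 7.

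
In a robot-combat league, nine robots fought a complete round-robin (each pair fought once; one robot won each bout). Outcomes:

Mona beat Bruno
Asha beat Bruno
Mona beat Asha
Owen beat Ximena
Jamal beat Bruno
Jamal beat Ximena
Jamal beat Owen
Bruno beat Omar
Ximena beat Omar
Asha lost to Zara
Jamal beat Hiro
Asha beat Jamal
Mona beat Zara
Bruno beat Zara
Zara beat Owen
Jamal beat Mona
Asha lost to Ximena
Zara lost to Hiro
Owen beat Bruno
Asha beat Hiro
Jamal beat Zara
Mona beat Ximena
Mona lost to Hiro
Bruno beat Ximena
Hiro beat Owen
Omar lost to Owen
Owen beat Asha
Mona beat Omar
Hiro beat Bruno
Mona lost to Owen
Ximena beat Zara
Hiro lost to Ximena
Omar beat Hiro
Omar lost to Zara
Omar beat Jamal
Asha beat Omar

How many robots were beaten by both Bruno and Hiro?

1

Bruno beat: Omar, Zara, Ximena.
Hiro beat: Mona, Zara, Owen, Bruno.
Both beat: Zara — 1.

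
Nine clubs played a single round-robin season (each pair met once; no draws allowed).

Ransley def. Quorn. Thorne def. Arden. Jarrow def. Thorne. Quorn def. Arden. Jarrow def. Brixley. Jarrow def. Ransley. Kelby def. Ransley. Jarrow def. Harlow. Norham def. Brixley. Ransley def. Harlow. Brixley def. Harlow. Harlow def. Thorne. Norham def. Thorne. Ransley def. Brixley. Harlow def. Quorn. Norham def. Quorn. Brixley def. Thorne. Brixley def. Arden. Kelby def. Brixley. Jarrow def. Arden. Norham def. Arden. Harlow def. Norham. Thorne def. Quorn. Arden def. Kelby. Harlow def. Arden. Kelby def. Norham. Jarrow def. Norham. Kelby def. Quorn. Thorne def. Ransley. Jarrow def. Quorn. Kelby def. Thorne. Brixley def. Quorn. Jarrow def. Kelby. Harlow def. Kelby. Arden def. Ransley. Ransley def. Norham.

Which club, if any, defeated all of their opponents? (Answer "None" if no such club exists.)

Jarrow has 8 wins out of 8 opponents — a perfect record.

Jarrow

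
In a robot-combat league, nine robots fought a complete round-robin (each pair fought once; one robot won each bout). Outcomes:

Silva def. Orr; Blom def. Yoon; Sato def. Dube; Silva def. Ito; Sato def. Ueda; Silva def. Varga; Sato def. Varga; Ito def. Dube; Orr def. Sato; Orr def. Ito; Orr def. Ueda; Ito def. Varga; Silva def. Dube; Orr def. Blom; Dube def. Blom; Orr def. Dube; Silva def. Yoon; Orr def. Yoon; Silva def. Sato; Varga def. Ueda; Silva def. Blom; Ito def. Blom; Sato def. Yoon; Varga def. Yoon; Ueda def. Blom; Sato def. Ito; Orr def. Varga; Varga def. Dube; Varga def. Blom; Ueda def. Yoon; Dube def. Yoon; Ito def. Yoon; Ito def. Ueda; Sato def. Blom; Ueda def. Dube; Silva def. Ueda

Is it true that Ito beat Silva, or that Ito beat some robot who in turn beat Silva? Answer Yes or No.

No

Ito did not beat Silva directly.
Ito beat Yoon, Blom, Varga, Ueda, Dube, but each of them lost to Silva. No two-step path.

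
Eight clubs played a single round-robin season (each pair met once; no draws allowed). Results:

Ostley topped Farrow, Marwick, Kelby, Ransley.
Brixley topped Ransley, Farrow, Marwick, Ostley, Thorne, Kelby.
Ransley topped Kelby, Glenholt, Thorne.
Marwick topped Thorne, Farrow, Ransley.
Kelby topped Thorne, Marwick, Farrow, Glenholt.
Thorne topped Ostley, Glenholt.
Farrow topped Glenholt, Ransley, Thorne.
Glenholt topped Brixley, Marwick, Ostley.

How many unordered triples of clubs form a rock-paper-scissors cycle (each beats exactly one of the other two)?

16

Win totals: Kelby 4, Glenholt 3, Marwick 3, Thorne 2, Brixley 6, Ostley 4, Ransley 3, Farrow 3.
A club with w wins dominates both others in C(w,2) triples; summing gives 6 + 3 + 3 + 1 + 15 + 6 + 3 + 3 = 40 transitive triples.
Total triples C(8,3) = 56, so cyclic triples = 56 − 40 = 16.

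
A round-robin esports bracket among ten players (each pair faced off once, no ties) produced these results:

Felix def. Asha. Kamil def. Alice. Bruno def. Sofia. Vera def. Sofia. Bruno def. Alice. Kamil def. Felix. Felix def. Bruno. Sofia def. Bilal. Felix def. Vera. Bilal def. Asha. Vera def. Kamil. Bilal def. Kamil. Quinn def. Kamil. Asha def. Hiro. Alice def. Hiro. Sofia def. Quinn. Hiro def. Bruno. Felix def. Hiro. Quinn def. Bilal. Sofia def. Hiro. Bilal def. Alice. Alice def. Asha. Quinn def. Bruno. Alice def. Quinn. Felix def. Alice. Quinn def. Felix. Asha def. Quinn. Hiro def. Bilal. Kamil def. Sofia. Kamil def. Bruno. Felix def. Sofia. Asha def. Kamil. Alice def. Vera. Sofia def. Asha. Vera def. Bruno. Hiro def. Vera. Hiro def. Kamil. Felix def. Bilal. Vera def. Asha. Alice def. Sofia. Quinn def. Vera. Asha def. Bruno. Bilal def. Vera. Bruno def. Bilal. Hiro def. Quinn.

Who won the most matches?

Felix

Win totals: Vera 4, Quinn 5, Sofia 4, Alice 5, Bilal 4, Kamil 4, Hiro 5, Asha 4, Bruno 3, Felix 7.
Felix leads with 7 wins (next highest: 5).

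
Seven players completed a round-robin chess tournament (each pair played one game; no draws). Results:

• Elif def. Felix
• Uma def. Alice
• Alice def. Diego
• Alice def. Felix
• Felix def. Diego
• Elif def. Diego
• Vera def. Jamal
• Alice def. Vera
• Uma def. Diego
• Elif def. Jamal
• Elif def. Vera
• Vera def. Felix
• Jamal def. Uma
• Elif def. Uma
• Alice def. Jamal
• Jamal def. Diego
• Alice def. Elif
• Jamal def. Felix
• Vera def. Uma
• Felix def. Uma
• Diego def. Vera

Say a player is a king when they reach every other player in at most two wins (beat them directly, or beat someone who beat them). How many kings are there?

3

Diego cannot reach Alice, Elif in two steps.
Alice reaches everyone (king).
Uma reaches everyone (king).
Felix cannot reach Elif, Jamal in two steps.
Elif reaches everyone (king).
Vera cannot reach Elif in two steps.
Jamal cannot reach Elif in two steps.
Kings: Alice, Uma, Elif — 3.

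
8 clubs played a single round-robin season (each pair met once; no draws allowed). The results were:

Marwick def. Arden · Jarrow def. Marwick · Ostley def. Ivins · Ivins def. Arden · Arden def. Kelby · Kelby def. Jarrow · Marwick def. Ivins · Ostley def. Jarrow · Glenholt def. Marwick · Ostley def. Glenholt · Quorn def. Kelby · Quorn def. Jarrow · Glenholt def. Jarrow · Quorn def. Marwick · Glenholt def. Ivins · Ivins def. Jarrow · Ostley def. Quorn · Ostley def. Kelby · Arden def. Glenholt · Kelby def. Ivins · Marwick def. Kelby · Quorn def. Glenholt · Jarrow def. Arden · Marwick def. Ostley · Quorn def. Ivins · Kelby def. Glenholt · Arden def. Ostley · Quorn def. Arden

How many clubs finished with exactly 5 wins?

Win totals: Arden 3, Ivins 2, Marwick 4, Jarrow 2, Kelby 3, Glenholt 3, Quorn 6, Ostley 5.
Exactly 5: Ostley — 1 club.

1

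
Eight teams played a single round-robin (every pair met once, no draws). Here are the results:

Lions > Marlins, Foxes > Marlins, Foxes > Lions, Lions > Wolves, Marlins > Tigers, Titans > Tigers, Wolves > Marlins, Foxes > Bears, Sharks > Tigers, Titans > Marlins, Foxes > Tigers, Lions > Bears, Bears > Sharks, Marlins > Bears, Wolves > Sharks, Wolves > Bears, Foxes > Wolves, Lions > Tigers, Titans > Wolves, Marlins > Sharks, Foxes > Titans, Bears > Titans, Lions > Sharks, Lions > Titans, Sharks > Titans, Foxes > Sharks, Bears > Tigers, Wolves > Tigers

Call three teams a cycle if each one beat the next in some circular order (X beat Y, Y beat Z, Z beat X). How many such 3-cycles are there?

Win totals: Sharks 2, Foxes 7, Wolves 4, Lions 6, Tigers 0, Marlins 3, Bears 3, Titans 3.
A team with w wins dominates both others in C(w,2) triples; summing gives 1 + 21 + 6 + 15 + 0 + 3 + 3 + 3 = 52 transitive triples.
Total triples C(8,3) = 56, so cyclic triples = 56 − 52 = 4.

4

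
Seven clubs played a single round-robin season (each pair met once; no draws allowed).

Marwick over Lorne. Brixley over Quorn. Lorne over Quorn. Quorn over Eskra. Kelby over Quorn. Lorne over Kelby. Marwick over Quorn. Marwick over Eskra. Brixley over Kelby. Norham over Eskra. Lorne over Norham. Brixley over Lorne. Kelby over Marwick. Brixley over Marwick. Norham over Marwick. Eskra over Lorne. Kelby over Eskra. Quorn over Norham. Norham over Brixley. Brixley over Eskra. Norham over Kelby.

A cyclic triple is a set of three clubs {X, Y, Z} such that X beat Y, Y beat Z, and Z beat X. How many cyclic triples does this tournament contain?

9

Win totals: Kelby 3, Eskra 1, Lorne 3, Quorn 2, Norham 4, Brixley 5, Marwick 3.
A club with w wins dominates both others in C(w,2) triples; summing gives 3 + 0 + 3 + 1 + 6 + 10 + 3 = 26 transitive triples.
Total triples C(7,3) = 35, so cyclic triples = 35 − 26 = 9.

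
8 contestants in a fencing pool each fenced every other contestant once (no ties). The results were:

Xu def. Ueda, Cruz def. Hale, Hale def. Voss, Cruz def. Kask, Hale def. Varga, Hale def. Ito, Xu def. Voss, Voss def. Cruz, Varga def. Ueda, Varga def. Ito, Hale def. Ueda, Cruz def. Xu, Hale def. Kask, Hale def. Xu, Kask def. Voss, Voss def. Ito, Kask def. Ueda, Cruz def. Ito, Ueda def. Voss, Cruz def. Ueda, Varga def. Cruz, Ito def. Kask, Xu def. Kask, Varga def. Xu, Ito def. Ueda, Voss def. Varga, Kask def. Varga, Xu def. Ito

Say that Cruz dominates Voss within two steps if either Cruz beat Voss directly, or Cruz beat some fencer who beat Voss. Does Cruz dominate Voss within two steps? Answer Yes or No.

Yes

Cruz did not beat Voss directly.
Cruz beat Hale, Xu, Ito, Ueda, Kask. Of those, Hale beat Voss.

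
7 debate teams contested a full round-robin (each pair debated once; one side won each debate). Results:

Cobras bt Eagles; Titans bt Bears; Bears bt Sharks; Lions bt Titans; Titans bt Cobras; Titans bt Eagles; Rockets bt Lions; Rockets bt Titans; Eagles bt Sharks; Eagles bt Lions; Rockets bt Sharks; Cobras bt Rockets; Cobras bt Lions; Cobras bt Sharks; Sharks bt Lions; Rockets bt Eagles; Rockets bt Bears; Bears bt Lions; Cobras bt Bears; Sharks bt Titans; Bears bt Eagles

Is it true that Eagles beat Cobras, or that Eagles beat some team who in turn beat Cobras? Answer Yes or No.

Eagles did not beat Cobras directly.
Eagles beat Sharks, Lions, but each of them lost to Cobras. No two-step path.

No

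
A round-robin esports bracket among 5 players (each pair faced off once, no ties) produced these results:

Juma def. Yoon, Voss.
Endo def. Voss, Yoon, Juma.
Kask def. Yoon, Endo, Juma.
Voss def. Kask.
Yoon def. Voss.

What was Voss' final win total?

Voss' results: beat Kask; lost to Endo, Yoon, Juma.
That is 1 win.

1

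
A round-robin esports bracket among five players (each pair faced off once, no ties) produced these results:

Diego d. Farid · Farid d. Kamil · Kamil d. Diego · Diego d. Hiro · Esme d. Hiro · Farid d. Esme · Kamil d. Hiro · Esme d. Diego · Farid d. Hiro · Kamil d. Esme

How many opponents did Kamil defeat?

3

Kamil's results: beat Hiro, Esme, Diego; lost to Farid.
That is 3 wins.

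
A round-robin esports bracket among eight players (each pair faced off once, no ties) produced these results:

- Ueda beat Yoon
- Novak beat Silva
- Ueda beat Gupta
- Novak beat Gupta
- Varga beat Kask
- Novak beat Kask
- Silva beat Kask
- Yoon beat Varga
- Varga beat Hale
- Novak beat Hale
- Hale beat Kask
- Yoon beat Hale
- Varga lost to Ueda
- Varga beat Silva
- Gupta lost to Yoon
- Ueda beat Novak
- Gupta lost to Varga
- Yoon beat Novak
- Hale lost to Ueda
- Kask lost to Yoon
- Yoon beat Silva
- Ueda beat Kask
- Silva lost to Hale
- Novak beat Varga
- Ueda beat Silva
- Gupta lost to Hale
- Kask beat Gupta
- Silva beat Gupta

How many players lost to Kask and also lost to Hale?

Kask beat: Gupta.
Hale beat: Silva, Gupta, Kask.
Both beat: Gupta — 1.

1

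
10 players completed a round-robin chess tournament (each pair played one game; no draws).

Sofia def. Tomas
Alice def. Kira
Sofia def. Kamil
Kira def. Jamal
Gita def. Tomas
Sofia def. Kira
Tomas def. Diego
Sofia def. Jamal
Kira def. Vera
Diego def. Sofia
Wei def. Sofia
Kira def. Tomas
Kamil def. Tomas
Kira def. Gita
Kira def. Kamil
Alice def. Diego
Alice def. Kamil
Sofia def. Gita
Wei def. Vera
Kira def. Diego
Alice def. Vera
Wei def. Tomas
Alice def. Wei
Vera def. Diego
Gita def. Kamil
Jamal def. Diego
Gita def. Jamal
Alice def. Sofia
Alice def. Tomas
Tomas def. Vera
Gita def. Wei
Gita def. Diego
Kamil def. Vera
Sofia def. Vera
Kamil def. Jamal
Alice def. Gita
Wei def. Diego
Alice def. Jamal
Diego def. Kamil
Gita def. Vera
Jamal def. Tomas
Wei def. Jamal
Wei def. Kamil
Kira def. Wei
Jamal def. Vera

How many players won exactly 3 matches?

2

Win totals: Diego 2, Vera 1, Gita 6, Wei 6, Tomas 2, Alice 9, Kira 7, Sofia 6, Jamal 3, Kamil 3.
Exactly 3: Jamal, Kamil — 2 players.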